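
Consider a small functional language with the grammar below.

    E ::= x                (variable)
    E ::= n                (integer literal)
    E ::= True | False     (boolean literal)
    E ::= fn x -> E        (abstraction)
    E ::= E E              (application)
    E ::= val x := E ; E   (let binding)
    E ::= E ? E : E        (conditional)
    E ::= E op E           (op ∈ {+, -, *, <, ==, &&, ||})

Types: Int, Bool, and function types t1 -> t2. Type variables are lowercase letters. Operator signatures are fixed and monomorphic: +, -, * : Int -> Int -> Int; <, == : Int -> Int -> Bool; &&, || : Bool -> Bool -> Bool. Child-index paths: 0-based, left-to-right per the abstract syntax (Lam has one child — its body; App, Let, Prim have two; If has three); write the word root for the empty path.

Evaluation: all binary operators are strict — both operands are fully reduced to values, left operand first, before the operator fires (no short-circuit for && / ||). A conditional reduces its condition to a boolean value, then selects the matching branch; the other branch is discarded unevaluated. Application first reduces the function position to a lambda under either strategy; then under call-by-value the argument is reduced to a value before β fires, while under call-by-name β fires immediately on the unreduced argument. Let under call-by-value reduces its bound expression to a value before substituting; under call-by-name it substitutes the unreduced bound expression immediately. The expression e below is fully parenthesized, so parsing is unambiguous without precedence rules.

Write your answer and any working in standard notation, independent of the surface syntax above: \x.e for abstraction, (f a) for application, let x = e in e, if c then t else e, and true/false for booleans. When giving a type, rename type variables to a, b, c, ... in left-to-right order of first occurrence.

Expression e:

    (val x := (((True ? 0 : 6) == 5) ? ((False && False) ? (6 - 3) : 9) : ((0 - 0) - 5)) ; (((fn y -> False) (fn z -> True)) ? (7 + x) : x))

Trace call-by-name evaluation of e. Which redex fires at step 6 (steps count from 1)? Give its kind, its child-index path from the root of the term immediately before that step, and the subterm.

Trace:
step 0: (let x = (if ((if true then 0 else 6) == 5) then (if (false && false) then (6 - 3) else 9) else ((0 - 0) - 5)) in (if ((\y.false) (\z.true)) then (7 + x) else x))
step 1: [let@root] (if ((\y.false) (\z.true)) then (7 + (if ((if true then 0 else 6) == 5) then (if (false && false) then (6 - 3) else 9) else ((0 - 0) - 5))) else (if ((if true then 0 else 6) == 5) then (if (false && false) then (6 - 3) else 9) else ((0 - 0) - 5)))
step 2: [beta@0] (if false then (7 + (if ((if true then 0 else 6) == 5) then (if (false && false) then (6 - 3) else 9) else ((0 - 0) - 5))) else (if ((if true then 0 else 6) == 5) then (if (false && false) then (6 - 3) else 9) else ((0 - 0) - 5)))
step 3: [if@root] (if ((if true then 0 else 6) == 5) then (if (false && false) then (6 - 3) else 9) else ((0 - 0) - 5))
step 4: [if@0.0] (if (0 == 5) then (if (false && false) then (6 - 3) else 9) else ((0 - 0) - 5))
step 5: [delta@0] (if false then (if (false && false) then (6 - 3) else 9) else ((0 - 0) - 5))
step 6: [if@root] ((0 - 0) - 5)

Answer: if at root : (if false then (if (false && false) then (6 - 3) else 9) else ((0 - 0) - 5))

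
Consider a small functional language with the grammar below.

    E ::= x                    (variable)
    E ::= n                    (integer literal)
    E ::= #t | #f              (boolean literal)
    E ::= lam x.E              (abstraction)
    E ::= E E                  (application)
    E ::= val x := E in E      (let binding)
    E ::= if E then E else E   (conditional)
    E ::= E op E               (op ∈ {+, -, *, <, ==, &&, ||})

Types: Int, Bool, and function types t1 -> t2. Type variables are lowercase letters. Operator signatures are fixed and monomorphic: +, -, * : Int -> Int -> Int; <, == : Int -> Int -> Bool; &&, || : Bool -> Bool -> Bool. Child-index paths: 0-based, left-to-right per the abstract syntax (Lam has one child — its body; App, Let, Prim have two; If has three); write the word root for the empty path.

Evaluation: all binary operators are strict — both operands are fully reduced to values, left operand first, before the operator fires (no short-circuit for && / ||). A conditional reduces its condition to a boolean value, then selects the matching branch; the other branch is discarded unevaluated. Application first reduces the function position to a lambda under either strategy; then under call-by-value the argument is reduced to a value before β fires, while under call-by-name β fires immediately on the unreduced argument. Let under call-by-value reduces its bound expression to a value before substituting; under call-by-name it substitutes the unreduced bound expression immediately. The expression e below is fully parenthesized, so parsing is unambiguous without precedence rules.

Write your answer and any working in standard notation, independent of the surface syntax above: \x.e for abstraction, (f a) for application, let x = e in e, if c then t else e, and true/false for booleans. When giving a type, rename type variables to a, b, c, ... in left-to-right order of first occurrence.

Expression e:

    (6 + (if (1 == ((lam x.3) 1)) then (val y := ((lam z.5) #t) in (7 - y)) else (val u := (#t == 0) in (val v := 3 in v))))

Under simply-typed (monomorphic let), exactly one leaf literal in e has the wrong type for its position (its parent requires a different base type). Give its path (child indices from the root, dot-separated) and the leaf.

Trace:
  unify Int ~ Int
  unify Int ~ Int
\x._ : a -> Int
  unify a -> Int ~ Int -> b
  unify a ~ Int
  unify Int ~ b
_ _ : Int
  unify Int ~ Int
  unify Bool ~ Bool
\z._ : c -> Int
  unify c -> Int ~ Bool -> d
  unify c ~ Bool
  unify Int ~ d
_ _ : Int
let y : Int
  unify Int ~ Int
y : Int
  unify Int ~ Int
  unify Bool ~ Int
  FAIL: mismatch Bool ~ Int

Answer: 1.2.0.0 : true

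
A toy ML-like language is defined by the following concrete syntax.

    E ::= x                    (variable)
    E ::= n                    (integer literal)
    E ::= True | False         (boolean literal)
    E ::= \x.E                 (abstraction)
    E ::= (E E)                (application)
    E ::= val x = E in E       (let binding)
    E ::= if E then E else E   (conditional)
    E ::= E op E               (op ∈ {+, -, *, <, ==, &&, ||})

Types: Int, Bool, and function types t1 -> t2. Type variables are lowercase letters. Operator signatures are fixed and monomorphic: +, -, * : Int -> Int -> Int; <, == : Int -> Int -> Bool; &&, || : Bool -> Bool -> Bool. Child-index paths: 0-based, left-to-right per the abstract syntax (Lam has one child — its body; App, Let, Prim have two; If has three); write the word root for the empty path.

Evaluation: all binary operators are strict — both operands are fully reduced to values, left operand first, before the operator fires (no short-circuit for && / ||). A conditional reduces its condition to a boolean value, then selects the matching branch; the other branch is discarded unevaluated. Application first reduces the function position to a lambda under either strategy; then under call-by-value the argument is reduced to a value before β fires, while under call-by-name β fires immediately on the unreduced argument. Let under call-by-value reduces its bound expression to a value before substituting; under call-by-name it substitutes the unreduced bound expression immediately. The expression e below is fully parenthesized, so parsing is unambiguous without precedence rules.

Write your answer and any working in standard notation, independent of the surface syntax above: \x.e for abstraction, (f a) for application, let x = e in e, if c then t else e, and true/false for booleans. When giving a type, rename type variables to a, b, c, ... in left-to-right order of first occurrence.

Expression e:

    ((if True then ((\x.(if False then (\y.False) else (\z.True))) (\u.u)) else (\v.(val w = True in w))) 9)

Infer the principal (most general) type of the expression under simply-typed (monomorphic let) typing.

Answer: Bool

Trace:
  unify Bool ~ Bool
  unify Bool ~ Bool
\y._ : b -> Bool
\z._ : c -> Bool
  unify b -> Bool ~ c -> Bool
  unify b ~ c
  unify Bool ~ Bool
\x._ : a -> c -> Bool
u : d
\u._ : d -> d
  unify a -> c -> Bool ~ (d -> d) -> e
  unify a ~ d -> d
  unify c -> Bool ~ e
_ _ : c -> Bool
let w : Bool
w : Bool
\v._ : f -> Bool
  unify c -> Bool ~ f -> Bool
  unify c ~ f
  unify Bool ~ Bool
  unify f -> Bool ~ Int -> g
  unify f ~ Int
  unify Bool ~ g
_ _ : Bool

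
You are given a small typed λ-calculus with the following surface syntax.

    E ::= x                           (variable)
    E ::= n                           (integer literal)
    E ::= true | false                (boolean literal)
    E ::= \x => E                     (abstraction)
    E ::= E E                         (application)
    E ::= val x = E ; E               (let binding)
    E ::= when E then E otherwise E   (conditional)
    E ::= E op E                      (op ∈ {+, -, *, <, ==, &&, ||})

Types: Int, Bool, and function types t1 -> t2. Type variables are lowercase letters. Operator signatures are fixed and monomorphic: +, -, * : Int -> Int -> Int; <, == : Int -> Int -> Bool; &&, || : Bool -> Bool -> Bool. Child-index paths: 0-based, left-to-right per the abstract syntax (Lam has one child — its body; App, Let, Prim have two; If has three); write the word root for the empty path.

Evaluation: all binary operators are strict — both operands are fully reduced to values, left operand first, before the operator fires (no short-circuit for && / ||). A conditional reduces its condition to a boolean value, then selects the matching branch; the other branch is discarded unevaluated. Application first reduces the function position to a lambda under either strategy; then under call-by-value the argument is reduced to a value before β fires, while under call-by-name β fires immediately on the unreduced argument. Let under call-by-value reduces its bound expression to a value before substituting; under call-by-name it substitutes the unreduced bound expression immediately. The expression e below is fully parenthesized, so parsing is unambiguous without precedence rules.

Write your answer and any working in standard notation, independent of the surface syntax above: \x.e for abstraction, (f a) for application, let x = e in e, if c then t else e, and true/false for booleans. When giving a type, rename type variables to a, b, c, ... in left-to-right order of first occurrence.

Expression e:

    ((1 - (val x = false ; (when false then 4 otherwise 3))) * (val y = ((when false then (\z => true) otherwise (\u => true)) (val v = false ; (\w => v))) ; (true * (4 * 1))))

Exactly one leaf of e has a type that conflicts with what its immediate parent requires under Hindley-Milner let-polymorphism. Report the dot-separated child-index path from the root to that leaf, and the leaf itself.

Answer: 1.1.0 : true

Derivation:
  unify Int ~ Int
let x : Bool
  unify Bool ~ Bool
  unify Int ~ Int
  unify Int ~ Int
  unify Int ~ Int
  unify Bool ~ Bool
\z._ : a -> Bool
\u._ : b -> Bool
  unify a -> Bool ~ b -> Bool
  unify a ~ b
  unify Bool ~ Bool
let v : Bool
v : Bool
\w._ : c -> Bool
  unify b -> Bool ~ (c -> Bool) -> d
  unify b ~ c -> Bool
  unify Bool ~ d
_ _ : Bool
let y : Bool
  unify Bool ~ Int
  FAIL: mismatch Bool ~ Int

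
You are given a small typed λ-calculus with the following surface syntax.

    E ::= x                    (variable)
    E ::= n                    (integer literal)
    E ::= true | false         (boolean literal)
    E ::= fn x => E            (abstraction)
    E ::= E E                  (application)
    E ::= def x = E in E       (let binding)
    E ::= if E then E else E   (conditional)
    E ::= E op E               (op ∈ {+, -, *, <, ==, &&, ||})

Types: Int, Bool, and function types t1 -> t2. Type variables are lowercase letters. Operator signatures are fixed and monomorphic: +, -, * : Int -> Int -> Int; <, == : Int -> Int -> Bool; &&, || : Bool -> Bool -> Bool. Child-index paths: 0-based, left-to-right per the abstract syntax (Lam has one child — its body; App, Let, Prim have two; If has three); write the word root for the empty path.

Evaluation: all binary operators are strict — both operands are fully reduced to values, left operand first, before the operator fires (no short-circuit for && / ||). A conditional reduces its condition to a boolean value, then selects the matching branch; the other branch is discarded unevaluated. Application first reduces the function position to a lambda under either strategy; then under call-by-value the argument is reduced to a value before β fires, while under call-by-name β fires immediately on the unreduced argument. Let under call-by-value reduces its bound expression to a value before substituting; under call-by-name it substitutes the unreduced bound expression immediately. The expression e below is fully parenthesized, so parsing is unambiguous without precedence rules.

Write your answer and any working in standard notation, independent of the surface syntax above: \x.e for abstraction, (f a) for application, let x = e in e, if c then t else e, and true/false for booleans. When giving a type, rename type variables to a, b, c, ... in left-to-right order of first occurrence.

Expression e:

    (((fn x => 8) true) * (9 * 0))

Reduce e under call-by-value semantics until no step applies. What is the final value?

Answer: 0

Derivation:
step 0: (((\x.8) true) * (9 * 0))
step 1: [beta@0] (8 * (9 * 0))
step 2: [delta@1] (8 * 0)
step 3: [delta@root] 0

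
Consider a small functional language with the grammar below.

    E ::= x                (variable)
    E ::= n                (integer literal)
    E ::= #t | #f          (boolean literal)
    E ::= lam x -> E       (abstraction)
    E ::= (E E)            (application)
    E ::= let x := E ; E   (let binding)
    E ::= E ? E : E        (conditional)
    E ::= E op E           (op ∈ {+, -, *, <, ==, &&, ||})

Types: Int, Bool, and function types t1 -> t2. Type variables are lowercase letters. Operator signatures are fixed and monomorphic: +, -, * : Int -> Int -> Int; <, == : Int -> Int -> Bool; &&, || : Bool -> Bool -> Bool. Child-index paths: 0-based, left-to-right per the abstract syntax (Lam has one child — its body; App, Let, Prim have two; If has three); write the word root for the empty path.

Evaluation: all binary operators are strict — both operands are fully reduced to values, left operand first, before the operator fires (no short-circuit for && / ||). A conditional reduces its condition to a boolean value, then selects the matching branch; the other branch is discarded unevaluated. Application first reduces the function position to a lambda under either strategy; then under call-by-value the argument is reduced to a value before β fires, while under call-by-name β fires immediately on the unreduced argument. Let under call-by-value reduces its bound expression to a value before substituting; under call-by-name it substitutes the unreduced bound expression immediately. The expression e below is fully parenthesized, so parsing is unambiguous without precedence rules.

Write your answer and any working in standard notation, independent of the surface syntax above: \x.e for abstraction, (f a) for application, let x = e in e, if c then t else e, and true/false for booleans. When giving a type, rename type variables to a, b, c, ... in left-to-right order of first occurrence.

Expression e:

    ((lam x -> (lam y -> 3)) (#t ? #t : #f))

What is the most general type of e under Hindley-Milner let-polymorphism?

Trace:
\y._ : b -> Int
\x._ : a -> b -> Int
  unify Bool ~ Bool
  unify Bool ~ Bool
  unify a -> b -> Int ~ Bool -> c
  unify a ~ Bool
  unify b -> Int ~ c
_ _ : b -> Int

Answer: a -> Int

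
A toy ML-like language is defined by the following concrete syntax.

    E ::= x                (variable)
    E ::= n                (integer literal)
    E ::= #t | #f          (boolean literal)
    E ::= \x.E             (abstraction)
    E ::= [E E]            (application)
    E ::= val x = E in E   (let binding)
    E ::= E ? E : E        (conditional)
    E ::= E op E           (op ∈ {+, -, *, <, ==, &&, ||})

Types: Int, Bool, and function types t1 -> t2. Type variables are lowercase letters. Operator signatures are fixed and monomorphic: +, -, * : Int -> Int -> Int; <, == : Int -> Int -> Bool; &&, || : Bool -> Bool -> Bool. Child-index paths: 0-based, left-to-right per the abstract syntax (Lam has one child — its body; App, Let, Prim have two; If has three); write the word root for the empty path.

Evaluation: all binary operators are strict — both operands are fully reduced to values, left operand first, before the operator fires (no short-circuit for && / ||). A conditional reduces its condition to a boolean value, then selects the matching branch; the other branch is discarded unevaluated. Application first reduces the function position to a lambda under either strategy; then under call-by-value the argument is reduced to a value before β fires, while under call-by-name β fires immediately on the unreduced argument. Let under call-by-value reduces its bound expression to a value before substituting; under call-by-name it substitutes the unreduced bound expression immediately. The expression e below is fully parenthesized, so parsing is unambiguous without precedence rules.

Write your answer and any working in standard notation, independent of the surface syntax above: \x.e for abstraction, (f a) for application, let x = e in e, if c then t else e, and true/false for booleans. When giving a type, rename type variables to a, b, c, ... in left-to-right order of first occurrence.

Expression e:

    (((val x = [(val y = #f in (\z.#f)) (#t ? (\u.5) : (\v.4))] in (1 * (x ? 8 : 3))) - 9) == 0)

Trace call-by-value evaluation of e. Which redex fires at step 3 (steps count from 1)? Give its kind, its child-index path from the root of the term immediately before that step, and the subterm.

Trace:
step 0: (((let x = ((let y = false in (\z.false)) (if true then (\u.5) else (\v.4))) in (1 * (if x then 8 else 3))) - 9) == 0)
step 1: [let@0.0.0.0] (((let x = ((\z.false) (if true then (\u.5) else (\v.4))) in (1 * (if x then 8 else 3))) - 9) == 0)
step 2: [if@0.0.0.1] (((let x = ((\z.false) (\u.5)) in (1 * (if x then 8 else 3))) - 9) == 0)
step 3: [beta@0.0.0] (((let x = false in (1 * (if x then 8 else 3))) - 9) == 0)

Answer: beta at 0.0.0 : ((\z.false) (\u.5))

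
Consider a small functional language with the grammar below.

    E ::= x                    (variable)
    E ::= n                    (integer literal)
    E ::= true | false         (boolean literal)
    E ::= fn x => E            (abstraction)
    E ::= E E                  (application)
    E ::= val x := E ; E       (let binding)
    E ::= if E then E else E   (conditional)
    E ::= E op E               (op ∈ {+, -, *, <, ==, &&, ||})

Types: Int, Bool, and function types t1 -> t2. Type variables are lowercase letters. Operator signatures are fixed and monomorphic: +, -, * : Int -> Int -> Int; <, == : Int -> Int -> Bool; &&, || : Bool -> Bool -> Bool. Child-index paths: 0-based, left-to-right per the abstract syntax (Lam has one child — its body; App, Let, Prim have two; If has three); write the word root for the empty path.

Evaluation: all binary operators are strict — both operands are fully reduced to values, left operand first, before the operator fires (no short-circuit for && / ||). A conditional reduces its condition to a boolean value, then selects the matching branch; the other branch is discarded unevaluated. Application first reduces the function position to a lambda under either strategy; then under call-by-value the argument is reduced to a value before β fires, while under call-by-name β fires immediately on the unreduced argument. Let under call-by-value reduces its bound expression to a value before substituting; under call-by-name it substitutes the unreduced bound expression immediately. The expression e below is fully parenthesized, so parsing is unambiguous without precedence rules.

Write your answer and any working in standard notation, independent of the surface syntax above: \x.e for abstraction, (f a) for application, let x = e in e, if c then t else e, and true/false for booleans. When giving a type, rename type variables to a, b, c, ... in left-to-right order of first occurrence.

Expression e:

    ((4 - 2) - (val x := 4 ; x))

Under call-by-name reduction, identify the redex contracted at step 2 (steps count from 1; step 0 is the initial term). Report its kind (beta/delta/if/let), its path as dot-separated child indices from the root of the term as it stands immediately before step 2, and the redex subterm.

Answer: let at 1 : (let x = 4 in x)

Derivation:
step 0: ((4 - 2) - (let x = 4 in x))
step 1: [delta@0] (2 - (let x = 4 in x))
step 2: [let@1] (2 - 4)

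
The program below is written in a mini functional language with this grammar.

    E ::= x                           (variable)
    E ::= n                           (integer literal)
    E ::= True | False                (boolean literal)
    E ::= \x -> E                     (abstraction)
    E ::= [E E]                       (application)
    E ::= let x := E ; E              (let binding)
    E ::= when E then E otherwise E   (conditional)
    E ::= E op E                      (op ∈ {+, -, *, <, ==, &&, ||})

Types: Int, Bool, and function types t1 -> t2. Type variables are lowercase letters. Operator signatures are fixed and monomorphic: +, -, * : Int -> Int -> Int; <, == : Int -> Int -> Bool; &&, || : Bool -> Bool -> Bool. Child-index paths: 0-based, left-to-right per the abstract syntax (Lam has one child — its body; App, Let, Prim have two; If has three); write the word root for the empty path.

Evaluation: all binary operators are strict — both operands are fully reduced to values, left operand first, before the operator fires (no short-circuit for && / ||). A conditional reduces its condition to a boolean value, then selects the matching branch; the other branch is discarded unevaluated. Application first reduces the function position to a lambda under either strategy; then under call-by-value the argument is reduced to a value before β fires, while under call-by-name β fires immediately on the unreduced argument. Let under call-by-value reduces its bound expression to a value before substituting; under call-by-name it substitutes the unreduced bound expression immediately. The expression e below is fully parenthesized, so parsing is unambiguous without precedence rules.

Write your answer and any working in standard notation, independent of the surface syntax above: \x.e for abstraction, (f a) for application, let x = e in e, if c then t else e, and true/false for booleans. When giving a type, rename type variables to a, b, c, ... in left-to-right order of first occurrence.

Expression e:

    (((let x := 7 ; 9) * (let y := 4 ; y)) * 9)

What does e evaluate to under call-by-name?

Trace:
step 0: (((let x = 7 in 9) * (let y = 4 in y)) * 9)
step 1: [let@0.0] ((9 * (let y = 4 in y)) * 9)
step 2: [let@0.1] ((9 * 4) * 9)
step 3: [delta@0] (36 * 9)
step 4: [delta@root] 324

Answer: 324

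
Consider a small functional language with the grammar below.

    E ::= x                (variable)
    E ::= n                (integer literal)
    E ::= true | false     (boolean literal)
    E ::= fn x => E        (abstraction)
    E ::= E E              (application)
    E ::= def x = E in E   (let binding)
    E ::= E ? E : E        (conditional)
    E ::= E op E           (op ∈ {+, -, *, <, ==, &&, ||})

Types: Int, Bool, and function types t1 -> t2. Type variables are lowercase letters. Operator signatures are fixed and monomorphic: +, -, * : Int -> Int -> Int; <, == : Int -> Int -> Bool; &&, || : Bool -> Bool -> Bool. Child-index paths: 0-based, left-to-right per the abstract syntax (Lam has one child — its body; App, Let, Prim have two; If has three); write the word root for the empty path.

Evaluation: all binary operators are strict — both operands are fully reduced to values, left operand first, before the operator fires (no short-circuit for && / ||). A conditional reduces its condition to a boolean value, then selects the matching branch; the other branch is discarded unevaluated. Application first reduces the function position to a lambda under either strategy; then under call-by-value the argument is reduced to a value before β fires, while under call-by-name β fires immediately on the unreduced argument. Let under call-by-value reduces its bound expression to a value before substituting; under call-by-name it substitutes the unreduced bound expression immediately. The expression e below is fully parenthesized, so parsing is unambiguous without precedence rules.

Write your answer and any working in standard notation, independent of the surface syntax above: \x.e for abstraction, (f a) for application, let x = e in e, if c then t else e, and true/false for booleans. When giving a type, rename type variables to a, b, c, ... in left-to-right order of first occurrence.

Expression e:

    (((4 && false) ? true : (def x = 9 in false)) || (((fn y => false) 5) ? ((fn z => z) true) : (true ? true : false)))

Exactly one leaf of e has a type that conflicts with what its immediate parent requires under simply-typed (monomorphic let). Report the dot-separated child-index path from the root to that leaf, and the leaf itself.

Answer: 0.0.0 : 4

Working:
  unify Int ~ Bool
  FAIL: mismatch Int ~ Bool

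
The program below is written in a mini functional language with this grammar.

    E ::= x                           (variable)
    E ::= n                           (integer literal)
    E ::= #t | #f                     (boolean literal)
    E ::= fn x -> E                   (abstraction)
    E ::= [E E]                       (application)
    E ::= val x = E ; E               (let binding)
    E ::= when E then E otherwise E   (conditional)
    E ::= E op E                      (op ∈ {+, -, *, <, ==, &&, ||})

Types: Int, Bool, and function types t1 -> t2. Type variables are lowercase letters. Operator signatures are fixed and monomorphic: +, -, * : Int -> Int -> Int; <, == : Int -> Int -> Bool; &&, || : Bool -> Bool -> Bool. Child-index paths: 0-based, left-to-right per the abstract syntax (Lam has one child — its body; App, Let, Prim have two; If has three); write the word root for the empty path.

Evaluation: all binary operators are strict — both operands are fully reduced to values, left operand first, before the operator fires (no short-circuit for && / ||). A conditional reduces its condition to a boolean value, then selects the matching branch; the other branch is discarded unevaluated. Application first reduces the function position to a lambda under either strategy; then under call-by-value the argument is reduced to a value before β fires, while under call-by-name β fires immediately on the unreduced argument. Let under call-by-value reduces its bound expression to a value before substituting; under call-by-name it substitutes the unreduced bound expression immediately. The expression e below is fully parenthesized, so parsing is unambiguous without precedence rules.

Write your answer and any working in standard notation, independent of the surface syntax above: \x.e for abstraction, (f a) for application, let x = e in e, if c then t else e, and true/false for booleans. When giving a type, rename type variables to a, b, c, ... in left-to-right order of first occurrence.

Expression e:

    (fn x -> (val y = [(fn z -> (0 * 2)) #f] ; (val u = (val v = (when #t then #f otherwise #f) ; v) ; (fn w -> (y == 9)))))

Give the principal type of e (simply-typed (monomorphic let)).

Trace:
  unify Int ~ Int
  unify Int ~ Int
\z._ : b -> Int
  unify b -> Int ~ Bool -> c
  unify b ~ Bool
  unify Int ~ c
_ _ : Int
let y : Int
  unify Bool ~ Bool
  unify Bool ~ Bool
let v : Bool
v : Bool
let u : Bool
y : Int
  unify Int ~ Int
  unify Int ~ Int
\w._ : d -> Bool
\x._ : a -> d -> Bool

Answer: a -> b -> Bool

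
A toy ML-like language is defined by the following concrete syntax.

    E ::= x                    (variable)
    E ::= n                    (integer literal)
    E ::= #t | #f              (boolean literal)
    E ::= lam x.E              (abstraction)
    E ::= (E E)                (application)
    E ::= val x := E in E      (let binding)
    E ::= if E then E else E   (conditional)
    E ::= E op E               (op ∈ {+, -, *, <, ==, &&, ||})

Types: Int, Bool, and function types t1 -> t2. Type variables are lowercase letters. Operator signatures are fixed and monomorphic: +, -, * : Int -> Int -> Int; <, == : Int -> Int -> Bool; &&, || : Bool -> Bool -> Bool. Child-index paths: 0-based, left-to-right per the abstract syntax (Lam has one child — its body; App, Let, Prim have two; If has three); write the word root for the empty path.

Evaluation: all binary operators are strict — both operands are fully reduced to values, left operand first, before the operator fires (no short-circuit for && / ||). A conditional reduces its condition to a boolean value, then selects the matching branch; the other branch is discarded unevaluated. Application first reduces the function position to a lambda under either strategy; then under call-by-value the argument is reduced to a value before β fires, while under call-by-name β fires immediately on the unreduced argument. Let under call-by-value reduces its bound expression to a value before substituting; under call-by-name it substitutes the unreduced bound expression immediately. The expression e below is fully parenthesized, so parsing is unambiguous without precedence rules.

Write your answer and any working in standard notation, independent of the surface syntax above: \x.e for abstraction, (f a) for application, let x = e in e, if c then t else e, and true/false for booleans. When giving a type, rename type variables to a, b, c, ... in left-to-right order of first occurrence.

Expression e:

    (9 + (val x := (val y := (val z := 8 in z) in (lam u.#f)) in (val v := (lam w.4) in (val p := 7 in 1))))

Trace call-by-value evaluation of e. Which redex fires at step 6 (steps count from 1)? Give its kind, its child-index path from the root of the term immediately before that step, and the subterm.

Answer: delta at root : (9 + 1)

Derivation:
step 0: (9 + (let x = (let y = (let z = 8 in z) in (\u.false)) in (let v = (\w.4) in (let p = 7 in 1))))
step 1: [let@1.0.0] (9 + (let x = (let y = 8 in (\u.false)) in (let v = (\w.4) in (let p = 7 in 1))))
step 2: [let@1.0] (9 + (let x = (\u.false) in (let v = (\w.4) in (let p = 7 in 1))))
step 3: [let@1] (9 + (let v = (\w.4) in (let p = 7 in 1)))
step 4: [let@1] (9 + (let p = 7 in 1))
step 5: [let@1] (9 + 1)
step 6: [delta@root] 10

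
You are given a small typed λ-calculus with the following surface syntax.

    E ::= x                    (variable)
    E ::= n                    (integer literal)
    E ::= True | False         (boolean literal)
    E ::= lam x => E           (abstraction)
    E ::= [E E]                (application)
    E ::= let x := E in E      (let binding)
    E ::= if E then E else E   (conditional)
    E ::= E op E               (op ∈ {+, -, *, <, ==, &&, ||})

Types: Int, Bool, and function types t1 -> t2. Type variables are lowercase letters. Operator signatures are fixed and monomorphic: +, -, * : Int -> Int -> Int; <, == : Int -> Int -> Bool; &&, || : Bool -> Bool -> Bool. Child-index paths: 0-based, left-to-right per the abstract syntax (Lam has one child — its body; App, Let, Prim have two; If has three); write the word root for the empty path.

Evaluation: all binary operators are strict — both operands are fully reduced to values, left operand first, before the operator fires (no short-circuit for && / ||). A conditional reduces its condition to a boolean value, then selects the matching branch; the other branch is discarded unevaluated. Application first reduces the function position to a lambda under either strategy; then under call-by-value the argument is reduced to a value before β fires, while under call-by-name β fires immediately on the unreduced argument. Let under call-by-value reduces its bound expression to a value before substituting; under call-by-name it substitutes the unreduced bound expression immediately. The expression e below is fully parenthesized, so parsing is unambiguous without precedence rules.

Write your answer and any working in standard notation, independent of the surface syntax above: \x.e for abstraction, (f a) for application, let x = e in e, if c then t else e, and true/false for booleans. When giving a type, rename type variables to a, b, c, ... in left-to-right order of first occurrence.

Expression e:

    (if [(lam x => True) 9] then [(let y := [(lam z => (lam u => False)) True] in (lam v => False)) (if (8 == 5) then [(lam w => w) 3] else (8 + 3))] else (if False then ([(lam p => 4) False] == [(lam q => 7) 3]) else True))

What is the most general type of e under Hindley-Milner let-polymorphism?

Answer: Bool

Derivation:
\x._ : a -> Bool
  unify a -> Bool ~ Int -> b
  unify a ~ Int
  unify Bool ~ b
_ _ : Bool
  unify Bool ~ Bool
\u._ : d -> Bool
\z._ : c -> d -> Bool
  unify c -> d -> Bool ~ Bool -> e
  unify c ~ Bool
  unify d -> Bool ~ e
_ _ : d -> Bool
let y : forall. d -> Bool
\v._ : f -> Bool
  unify Int ~ Int
  unify Int ~ Int
  unify Bool ~ Bool
w : g
\w._ : g -> g
  unify g -> g ~ Int -> h
  unify g ~ Int
  unify Int ~ h
_ _ : Int
  unify Int ~ Int
  unify Int ~ Int
  unify Int ~ Int
  unify f -> Bool ~ Int -> i
  unify f ~ Int
  unify Bool ~ i
_ _ : Bool
  unify Bool ~ Bool
\p._ : j -> Int
  unify j -> Int ~ Bool -> k
  unify j ~ Bool
  unify Int ~ k
_ _ : Int
  unify Int ~ Int
\q._ : l -> Int
  unify l -> Int ~ Int -> m
  unify l ~ Int
  unify Int ~ m
_ _ : Int
  unify Int ~ Int
  unify Bool ~ Bool
  unify Bool ~ Bool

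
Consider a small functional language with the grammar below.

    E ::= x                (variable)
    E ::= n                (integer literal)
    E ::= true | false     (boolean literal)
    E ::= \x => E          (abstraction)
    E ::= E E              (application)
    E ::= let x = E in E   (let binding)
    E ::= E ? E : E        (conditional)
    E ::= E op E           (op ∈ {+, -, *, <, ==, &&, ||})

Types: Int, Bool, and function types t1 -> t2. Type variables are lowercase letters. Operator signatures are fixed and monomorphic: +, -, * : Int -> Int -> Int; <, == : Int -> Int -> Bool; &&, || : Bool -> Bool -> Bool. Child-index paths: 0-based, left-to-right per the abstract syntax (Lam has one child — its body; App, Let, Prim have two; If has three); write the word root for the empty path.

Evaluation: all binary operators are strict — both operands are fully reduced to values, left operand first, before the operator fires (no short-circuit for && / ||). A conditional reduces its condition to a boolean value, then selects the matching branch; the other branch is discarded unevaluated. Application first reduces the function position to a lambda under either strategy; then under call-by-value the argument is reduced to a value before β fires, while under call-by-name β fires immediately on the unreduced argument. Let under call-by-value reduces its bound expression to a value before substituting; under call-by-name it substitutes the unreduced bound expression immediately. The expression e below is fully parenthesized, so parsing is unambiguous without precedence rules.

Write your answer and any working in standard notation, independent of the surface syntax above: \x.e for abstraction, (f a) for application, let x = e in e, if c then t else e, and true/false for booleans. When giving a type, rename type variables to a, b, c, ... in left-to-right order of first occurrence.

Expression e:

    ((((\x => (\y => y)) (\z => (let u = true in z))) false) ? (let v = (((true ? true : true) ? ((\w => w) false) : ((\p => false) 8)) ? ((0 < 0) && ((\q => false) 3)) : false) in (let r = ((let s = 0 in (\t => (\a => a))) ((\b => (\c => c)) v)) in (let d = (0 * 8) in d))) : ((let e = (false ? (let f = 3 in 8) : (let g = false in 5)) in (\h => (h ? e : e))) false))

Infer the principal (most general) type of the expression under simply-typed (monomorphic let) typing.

Trace:
y : b
\y._ : b -> b
\x._ : a -> b -> b
let u : Bool
z : c
\z._ : c -> c
  unify a -> b -> b ~ (c -> c) -> d
  unify a ~ c -> c
  unify b -> b ~ d
_ _ : b -> b
  unify b -> b ~ Bool -> e
  unify b ~ Bool
  unify Bool ~ e
_ _ : Bool
  unify Bool ~ Bool
  unify Bool ~ Bool
  unify Bool ~ Bool
  unify Bool ~ Bool
w : f
\w._ : f -> f
  unify f -> f ~ Bool -> g
  unify f ~ Bool
  unify Bool ~ g
_ _ : Bool
\p._ : h -> Bool
  unify h -> Bool ~ Int -> i
  unify h ~ Int
  unify Bool ~ i
_ _ : Bool
  unify Bool ~ Bool
  unify Bool ~ Bool
  unify Int ~ Int
  unify Int ~ Int
  unify Bool ~ Bool
\q._ : j -> Bool
  unify j -> Bool ~ Int -> k
  unify j ~ Int
  unify Bool ~ k
_ _ : Bool
  unify Bool ~ Bool
  unify Bool ~ Bool
let v : Bool
let s : Int
a : m
\a._ : m -> m
\t._ : l -> m -> m
c : o
\c._ : o -> o
\b._ : n -> o -> o
v : Bool
  unify n -> o -> o ~ Bool -> p
  unify n ~ Bool
  unify o -> o ~ p
_ _ : o -> o
  unify l -> m -> m ~ (o -> o) -> q
  unify l ~ o -> o
  unify m -> m ~ q
_ _ : m -> m
let r : m -> m
  unify Int ~ Int
  unify Int ~ Int
let d : Int
d : Int
  unify Bool ~ Bool
let f : Int
let g : Bool
  unify Int ~ Int
let e : Int
h : r
  unify r ~ Bool
e : Int
e : Int
  unify Int ~ Int
\h._ : Bool -> Int
  unify Bool -> Int ~ Bool -> s
  unify Bool ~ Bool
  unify Int ~ s
_ _ : Int
  unify Int ~ Int

Answer: Int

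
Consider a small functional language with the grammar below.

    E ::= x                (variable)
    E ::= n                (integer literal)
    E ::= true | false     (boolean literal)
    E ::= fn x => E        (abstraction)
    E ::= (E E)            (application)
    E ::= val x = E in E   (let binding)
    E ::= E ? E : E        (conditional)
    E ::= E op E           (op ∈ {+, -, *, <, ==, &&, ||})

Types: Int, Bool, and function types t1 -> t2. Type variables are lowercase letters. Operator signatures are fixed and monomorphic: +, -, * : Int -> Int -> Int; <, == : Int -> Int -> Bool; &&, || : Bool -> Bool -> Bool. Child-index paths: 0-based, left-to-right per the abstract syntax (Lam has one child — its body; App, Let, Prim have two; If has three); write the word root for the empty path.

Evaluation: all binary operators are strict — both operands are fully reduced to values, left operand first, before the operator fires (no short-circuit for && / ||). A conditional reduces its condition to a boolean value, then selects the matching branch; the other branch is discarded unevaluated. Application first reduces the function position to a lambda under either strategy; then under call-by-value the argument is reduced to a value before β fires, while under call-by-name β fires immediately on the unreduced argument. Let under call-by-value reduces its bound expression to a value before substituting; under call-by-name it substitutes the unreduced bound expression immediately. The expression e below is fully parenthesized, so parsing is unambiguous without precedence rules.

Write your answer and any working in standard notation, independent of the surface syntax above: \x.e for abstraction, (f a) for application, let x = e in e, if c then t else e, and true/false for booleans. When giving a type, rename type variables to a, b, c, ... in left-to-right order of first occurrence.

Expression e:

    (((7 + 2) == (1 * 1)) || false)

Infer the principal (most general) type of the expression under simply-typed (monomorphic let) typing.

Answer: Bool

Trace:
  unify Int ~ Int
  unify Int ~ Int
  unify Int ~ Int
  unify Int ~ Int
  unify Int ~ Int
  unify Int ~ Int
  unify Bool ~ Bool
  unify Bool ~ Bool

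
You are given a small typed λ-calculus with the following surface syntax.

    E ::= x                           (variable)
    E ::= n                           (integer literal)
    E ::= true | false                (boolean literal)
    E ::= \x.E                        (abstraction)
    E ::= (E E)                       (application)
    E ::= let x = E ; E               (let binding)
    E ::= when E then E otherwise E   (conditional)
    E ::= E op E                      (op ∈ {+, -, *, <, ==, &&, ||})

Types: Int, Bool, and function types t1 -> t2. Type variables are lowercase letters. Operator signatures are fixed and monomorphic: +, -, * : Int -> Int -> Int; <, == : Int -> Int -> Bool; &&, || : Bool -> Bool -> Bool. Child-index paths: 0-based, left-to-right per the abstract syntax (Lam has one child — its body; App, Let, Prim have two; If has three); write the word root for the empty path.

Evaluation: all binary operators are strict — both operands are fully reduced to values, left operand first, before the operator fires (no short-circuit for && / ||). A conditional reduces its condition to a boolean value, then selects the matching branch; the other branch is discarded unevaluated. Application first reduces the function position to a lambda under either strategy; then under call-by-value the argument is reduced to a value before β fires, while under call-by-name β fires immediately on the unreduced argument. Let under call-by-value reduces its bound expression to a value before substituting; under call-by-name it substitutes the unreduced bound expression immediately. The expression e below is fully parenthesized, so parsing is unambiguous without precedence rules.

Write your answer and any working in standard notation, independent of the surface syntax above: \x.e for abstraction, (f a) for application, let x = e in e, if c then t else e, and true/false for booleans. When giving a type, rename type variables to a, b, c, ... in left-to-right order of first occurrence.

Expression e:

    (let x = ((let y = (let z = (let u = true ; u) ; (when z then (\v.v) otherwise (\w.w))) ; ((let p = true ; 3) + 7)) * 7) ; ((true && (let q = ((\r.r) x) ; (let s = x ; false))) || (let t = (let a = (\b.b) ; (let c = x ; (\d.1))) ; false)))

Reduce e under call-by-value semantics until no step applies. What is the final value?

Working:
step 0: (let x = ((let y = (let z = (let u = true in u) in (if z then (\v.v) else (\w.w))) in ((let p = true in 3) + 7)) * 7) in ((true && (let q = ((\r.r) x) in (let s = x in false))) || (let t = (let a = (\b.b) in (let c = x in (\d.1))) in false)))
step 1: [let@0.0.0.0] (let x = ((let y = (let z = true in (if z then (\v.v) else (\w.w))) in ((let p = true in 3) + 7)) * 7) in ((true && (let q = ((\r.r) x) in (let s = x in false))) || (let t = (let a = (\b.b) in (let c = x in (\d.1))) in false)))
step 2: [let@0.0.0] (let x = ((let y = (if true then (\v.v) else (\w.w)) in ((let p = true in 3) + 7)) * 7) in ((true && (let q = ((\r.r) x) in (let s = x in false))) || (let t = (let a = (\b.b) in (let c = x in (\d.1))) in false)))
step 3: [if@0.0.0] (let x = ((let y = (\v.v) in ((let p = true in 3) + 7)) * 7) in ((true && (let q = ((\r.r) x) in (let s = x in false))) || (let t = (let a = (\b.b) in (let c = x in (\d.1))) in false)))
step 4: [let@0.0] (let x = (((let p = true in 3) + 7) * 7) in ((true && (let q = ((\r.r) x) in (let s = x in false))) || (let t = (let a = (\b.b) in (let c = x in (\d.1))) in false)))
step 5: [let@0.0.0] (let x = ((3 + 7) * 7) in ((true && (let q = ((\r.r) x) in (let s = x in false))) || (let t = (let a = (\b.b) in (let c = x in (\d.1))) in false)))
step 6: [delta@0.0] (let x = (10 * 7) in ((true && (let q = ((\r.r) x) in (let s = x in false))) || (let t = (let a = (\b.b) in (let c = x in (\d.1))) in false)))
step 7: [delta@0] (let x = 70 in ((true && (let q = ((\r.r) x) in (let s = x in false))) || (let t = (let a = (\b.b) in (let c = x in (\d.1))) in false)))
step 8: [let@root] ((true && (let q = ((\r.r) 70) in (let s = 70 in false))) || (let t = (let a = (\b.b) in (let c = 70 in (\d.1))) in false))
step 9: [beta@0.1.0] ((true && (let q = 70 in (let s = 70 in false))) || (let t = (let a = (\b.b) in (let c = 70 in (\d.1))) in false))
step 10: [let@0.1] ((true && (let s = 70 in false)) || (let t = (let a = (\b.b) in (let c = 70 in (\d.1))) in false))
step 11: [let@0.1] ((true && false) || (let t = (let a = (\b.b) in (let c = 70 in (\d.1))) in false))
step 12: [delta@0] (false || (let t = (let a = (\b.b) in (let c = 70 in (\d.1))) in false))
step 13: [let@1.0] (false || (let t = (let c = 70 in (\d.1)) in false))
step 14: [let@1.0] (false || (let t = (\d.1) in false))
step 15: [let@1] (false || false)
step 16: [delta@root] false

Answer: false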